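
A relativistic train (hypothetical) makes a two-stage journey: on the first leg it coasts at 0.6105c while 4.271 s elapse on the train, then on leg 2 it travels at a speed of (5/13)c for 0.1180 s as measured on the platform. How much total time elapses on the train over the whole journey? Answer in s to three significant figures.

Leg 1: 4.271 s is already measured on the train.
Leg 2: γ = 1/√(1 − (5/13)²) = 13/12 ≈ 1.083; τ_2 = 0.1180/1.083 = 0.1089 s.
Total: 4.271 + 0.1089 s.

τ = 4.38 s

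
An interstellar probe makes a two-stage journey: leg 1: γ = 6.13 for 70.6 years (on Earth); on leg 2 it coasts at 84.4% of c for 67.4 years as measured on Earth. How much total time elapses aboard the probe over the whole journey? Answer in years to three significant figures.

Leg 1: γ = 6.13; τ_1 = 70.6/6.130 = 11.52 years.
Leg 2: β = 0.844; γ = 1/√(1 − 0.844²) = 1/√0.2877 = 1.864; τ_2 = 67.4/1.864 = 36.15 years.
Total: 11.52 + 36.15 years.

τ = 47.7 years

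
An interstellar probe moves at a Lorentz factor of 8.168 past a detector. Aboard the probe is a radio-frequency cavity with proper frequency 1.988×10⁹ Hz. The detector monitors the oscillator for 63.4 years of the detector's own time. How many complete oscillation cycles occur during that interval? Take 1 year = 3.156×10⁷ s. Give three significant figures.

N = 4.87×10¹⁷

γ = 8.168
During 63.4 years of lab time, the oscillator's proper time advances by τ = Δt/γ = 63.4/8.168 = 7.762 years = 2.450×10⁸ s.
N = f × τ = 1.988×10⁹ × 2.450×10⁸ = 4.870×10¹⁷.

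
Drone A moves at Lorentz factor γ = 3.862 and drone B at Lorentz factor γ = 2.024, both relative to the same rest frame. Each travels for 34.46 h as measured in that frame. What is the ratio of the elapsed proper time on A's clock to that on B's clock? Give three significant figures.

τ_A/τ_B = 0.524

A: γ = 3.862. B: γ = 2.024.
τ_A/τ_B = γ_B/γ_A = 2.024/3.862 = 0.5241, so τ_A/τ_B = 0.5241.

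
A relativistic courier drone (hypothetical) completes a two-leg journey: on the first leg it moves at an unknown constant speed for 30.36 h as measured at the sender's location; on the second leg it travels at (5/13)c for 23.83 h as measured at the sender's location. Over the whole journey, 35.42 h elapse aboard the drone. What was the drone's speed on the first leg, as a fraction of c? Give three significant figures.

Leg 1: speed unknown; τ_1 = 30.36/γ_1.
Leg 2: γ = 1/√(1 − (5/13)²) = 13/12 ≈ 1.083; τ_2 = 23.83/1.083 = 22.00 h.
Total proper time: τ_1 + 22.00 = 35.42, so τ_1 = 35.42 − 22.00 = 13.42 h.
γ_1 = 30.36/13.42 = 2.262; β = √(1 − 1/γ²) = √0.8045.

β = 0.897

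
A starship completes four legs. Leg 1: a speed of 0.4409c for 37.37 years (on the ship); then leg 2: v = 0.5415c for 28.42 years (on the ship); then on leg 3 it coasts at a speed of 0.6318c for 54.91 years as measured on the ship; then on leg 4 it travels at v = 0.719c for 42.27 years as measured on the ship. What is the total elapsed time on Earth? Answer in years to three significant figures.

Leg 1: γ = 1/√(1 − 0.4409²) = 1/√0.8056 = 1.114; Δt_1 = 1.114 × 37.37 = 41.64 years.
Leg 2: γ = 1/√(1 − 0.5415²) = 1/√0.7068 = 1.189; Δt_2 = 1.189 × 28.42 = 33.81 years.
Leg 3: γ = 1/√(1 − 0.6318²) = 1/√0.6008 = 1.290; Δt_3 = 1.290 × 54.91 = 70.84 years.
Leg 4: γ = 1/√(1 − 0.719²) = 1/√0.4830 = 1.439; Δt_4 = 1.439 × 42.27 = 60.82 years.
Total: 41.64 + 33.81 + 70.84 + 60.82 years.

Δt = 207 years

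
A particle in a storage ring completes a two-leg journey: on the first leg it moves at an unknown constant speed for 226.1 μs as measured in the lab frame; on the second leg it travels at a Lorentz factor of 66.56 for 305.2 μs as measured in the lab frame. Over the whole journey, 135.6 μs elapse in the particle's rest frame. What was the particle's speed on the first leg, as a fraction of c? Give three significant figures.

Leg 1: speed unknown; τ_1 = 226.1/γ_1.
Leg 2: γ = 66.56; τ_2 = 305.2/66.56 = 4.585 μs.
Total proper time: τ_1 + 4.585 = 135.6, so τ_1 = 135.6 − 4.585 = 131.0 μs.
γ_1 = 226.1/131.0 = 1.726; β = √(1 − 1/γ²) = √0.6642.

β = 0.815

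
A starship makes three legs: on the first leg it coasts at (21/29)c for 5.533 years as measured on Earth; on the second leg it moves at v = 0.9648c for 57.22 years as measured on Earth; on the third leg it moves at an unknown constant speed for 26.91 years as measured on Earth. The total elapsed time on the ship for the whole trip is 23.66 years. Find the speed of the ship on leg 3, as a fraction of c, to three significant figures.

β = 0.984

Leg 1: γ = 1/√(1 − (21/29)²) = 29/20 = 1.450; τ_1 = 5.533/1.450 = 3.816 years.
Leg 2: γ = 1/√(1 − 0.9648²) = 1/√0.06916 = 3.803; τ_2 = 57.22/3.803 = 15.05 years.
Leg 3: speed unknown; τ_3 = 26.91/γ_3.
Total proper time: 3.816 + 15.05 + τ_3 = 23.66, so τ_3 = 23.66 − 18.86 = 4.796 years.
γ_3 = 26.91/4.796 = 5.611; β = √(1 − 1/γ²) = √0.9682.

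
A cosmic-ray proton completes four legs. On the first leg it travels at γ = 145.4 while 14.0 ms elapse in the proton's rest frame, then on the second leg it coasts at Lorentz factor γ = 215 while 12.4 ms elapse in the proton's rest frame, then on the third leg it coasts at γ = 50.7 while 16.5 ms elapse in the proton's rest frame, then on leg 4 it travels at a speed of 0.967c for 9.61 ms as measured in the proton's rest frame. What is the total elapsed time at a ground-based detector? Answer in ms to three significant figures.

Leg 1: γ = 145.4; Δt_1 = 145.4 × 14.0 = 2036 ms.
Leg 2: γ = 215; Δt_2 = 215.0 × 12.4 = 2666 ms.
Leg 3: γ = 50.7; Δt_3 = 50.70 × 16.5 = 836.6 ms.
Leg 4: γ = 1/√(1 − 0.967²) = 1/√0.06491 = 3.925; Δt_4 = 3.925 × 9.61 = 37.72 ms.
Total: 2036 + 2666 + 836.6 + 37.72 ms.

Δt = 5580 ms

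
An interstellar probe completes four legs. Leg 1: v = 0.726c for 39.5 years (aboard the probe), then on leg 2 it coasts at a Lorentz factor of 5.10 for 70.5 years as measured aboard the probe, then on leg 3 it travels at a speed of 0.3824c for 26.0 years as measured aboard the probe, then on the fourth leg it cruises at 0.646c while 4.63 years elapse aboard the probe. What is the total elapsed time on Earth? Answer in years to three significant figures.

Δt = 451 years

Leg 1: γ = 1/√(1 − 0.726²) = 1/√0.4729 = 1.454; Δt_1 = 1.454 × 39.5 = 57.44 years.
Leg 2: γ = 5.10; Δt_2 = 5.100 × 70.5 = 359.5 years.
Leg 3: γ = 1/√(1 − 0.3824²) = 1/√0.8538 = 1.082; Δt_3 = 1.082 × 26.0 = 28.14 years.
Leg 4: γ = 1/√(1 − 0.646²) = 1/√0.5827 = 1.310; Δt_4 = 1.310 × 4.63 = 6.065 years.
Total: 57.44 + 359.5 + 28.14 + 6.065 years.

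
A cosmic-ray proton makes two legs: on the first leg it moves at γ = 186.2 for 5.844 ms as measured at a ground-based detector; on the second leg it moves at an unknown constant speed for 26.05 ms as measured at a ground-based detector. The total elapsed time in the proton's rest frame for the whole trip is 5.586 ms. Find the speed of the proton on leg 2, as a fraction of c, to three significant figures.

Leg 1: γ = 186.2; τ_1 = 5.844/186.2 = 0.03139 ms.
Leg 2: speed unknown; τ_2 = 26.05/γ_2.
Total proper time: 0.03139 + τ_2 = 5.586, so τ_2 = 5.586 − 0.03139 = 5.555 ms.
γ_2 = 26.05/5.555 = 4.690; β = √(1 − 1/γ²) = √0.9545.

β = 0.977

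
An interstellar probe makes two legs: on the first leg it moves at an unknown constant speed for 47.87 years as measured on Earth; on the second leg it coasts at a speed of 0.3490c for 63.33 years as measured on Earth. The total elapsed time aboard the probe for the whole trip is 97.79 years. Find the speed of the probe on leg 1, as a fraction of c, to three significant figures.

β = 0.596

Leg 1: speed unknown; τ_1 = 47.87/γ_1.
Leg 2: γ = 1/√(1 − 0.3490²) = 1/√0.8782 = 1.067; τ_2 = 63.33/1.067 = 59.35 years.
Total proper time: τ_1 + 59.35 = 97.79, so τ_1 = 97.79 − 59.35 = 38.44 years.
γ_1 = 47.87/38.44 = 1.245; β = √(1 − 1/γ²) = √0.3551.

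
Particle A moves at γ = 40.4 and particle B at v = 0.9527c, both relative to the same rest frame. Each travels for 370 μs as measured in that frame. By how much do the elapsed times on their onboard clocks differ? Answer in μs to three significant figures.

|τ_A − τ_B| = 103 μs

A: γ = 40.4; τ_A = 370/40.40 = 9.158 μs.
B: γ = 1/√(1 − 0.9527²) = 1/√0.09236 = 3.290; τ_B = 370/3.290 = 112.4 μs.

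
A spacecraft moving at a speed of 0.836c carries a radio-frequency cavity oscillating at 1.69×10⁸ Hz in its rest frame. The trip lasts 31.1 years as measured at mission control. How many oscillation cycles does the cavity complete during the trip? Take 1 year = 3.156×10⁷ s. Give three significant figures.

γ = 1/√(1 − 0.836²) = 1/√0.3011 = 1.822
The oscillator's own cycle count is N = f × τ where τ is the proper time aboard the spacecraft. τ = Δt/γ = 31.1/1.822 = 17.07 years = 5.386×10⁸ s.
N = 1.69×10⁸ × 5.386×10⁸ = 9.102×10¹⁶.

N = 9.10×10¹⁶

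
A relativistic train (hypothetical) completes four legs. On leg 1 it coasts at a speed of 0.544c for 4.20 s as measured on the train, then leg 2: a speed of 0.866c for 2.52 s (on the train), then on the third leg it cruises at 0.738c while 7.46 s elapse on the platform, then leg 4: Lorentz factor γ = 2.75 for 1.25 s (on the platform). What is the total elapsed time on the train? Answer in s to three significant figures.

Leg 1: 4.20 s is already measured on the train.
Leg 2: 2.52 s is already measured on the train.
Leg 3: γ = 1/√(1 − 0.738²) = 1/√0.4554 = 1.482; τ_3 = 7.46/1.482 = 5.034 s.
Leg 4: γ = 2.75; τ_4 = 1.25/2.750 = 0.4545 s.
Total: 4.200 + 2.520 + 5.034 + 0.4545 s.

τ = 12.2 s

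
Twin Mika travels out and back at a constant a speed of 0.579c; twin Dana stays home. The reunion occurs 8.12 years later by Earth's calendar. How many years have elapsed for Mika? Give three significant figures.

τ = 6.62 years

γ = 1/√(1 − 0.579²) = 1/√0.6648 = 1.227
Mika's clock measures proper time along the trip: τ = Δt/γ = 8.12/1.227 years.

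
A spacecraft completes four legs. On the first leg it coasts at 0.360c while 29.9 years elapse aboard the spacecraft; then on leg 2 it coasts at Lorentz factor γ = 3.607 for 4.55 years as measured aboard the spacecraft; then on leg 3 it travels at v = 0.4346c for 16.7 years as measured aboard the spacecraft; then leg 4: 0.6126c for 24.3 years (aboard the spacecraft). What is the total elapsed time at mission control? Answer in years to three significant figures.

Δt = 97.7 years

Leg 1: γ = 1/√(1 − 0.360²) = 1/√0.8704 = 1.072; Δt_1 = 1.072 × 29.9 = 32.05 years.
Leg 2: γ = 3.607; Δt_2 = 3.607 × 4.55 = 16.41 years.
Leg 3: γ = 1/√(1 − 0.4346²) = 1/√0.8111 = 1.110; Δt_3 = 1.110 × 16.7 = 18.54 years.
Leg 4: γ = 1/√(1 − 0.6126²) = 1/√0.6247 = 1.265; Δt_4 = 1.265 × 24.3 = 30.74 years.
Total: 32.05 + 16.41 + 18.54 + 30.74 years.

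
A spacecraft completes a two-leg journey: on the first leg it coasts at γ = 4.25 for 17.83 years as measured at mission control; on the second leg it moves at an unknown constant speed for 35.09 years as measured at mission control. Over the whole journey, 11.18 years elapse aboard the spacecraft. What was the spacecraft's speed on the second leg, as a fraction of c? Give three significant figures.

Leg 1: γ = 4.25; τ_1 = 17.83/4.250 = 4.195 years.
Leg 2: speed unknown; τ_2 = 35.09/γ_2.
Total proper time: 4.195 + τ_2 = 11.18, so τ_2 = 11.18 − 4.195 = 6.985 years.
γ_2 = 35.09/6.985 = 5.024; β = √(1 − 1/γ²) = √0.9604.

β = 0.980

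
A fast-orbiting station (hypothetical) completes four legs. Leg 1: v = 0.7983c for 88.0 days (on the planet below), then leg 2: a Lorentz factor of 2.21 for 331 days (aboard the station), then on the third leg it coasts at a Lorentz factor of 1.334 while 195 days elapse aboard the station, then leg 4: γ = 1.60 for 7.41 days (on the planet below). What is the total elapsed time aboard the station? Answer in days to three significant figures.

τ = 584 days

Leg 1: γ = 1/√(1 − 0.7983²) = 1/√0.3627 = 1.660; τ_1 = 88.0/1.660 = 53.00 days.
Leg 2: 331 days is already measured aboard the station.
Leg 3: 195 days is already measured aboard the station.
Leg 4: γ = 1.60; τ_4 = 7.41/1.600 = 4.631 days.
Total: 53.00 + 331.0 + 195.0 + 4.631 days.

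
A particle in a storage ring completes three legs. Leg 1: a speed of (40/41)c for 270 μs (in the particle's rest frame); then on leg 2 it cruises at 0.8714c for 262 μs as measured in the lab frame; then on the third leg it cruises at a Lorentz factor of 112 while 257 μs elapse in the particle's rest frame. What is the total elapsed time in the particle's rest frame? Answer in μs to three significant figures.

τ = 656 μs

Leg 1: 270 μs is already measured in the particle's rest frame.
Leg 2: γ = 1/√(1 − 0.8714²) = 1/√0.2407 = 2.038; τ_2 = 262/2.038 = 128.5 μs.
Leg 3: 257 μs is already measured in the particle's rest frame.
Total: 270.0 + 128.5 + 257.0 μs.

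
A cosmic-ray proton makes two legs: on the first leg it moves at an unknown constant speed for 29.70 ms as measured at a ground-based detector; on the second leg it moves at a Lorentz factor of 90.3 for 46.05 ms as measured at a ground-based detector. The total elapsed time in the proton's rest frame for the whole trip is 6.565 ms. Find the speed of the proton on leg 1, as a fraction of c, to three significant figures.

β = 0.979

Leg 1: speed unknown; τ_1 = 29.70/γ_1.
Leg 2: γ = 90.3; τ_2 = 46.05/90.30 = 0.5100 ms.
Total proper time: τ_1 + 0.5100 = 6.565, so τ_1 = 6.565 − 0.5100 = 6.055 ms.
γ_1 = 29.70/6.055 = 4.905; β = √(1 − 1/γ²) = √0.9584.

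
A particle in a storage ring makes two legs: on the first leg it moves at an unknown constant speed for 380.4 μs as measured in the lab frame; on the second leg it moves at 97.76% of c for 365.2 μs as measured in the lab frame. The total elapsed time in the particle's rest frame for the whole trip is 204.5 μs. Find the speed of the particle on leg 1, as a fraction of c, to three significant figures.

β = 0.942

Leg 1: speed unknown; τ_1 = 380.4/γ_1.
Leg 2: β = 0.9776; γ = 1/√(1 − 0.9776²) = 1/√0.04430 = 4.751; τ_2 = 365.2/4.751 = 76.86 μs.
Total proper time: τ_1 + 76.86 = 204.5, so τ_1 = 204.5 − 76.86 = 127.6 μs.
γ_1 = 380.4/127.6 = 2.980; β = √(1 − 1/γ²) = √0.8874.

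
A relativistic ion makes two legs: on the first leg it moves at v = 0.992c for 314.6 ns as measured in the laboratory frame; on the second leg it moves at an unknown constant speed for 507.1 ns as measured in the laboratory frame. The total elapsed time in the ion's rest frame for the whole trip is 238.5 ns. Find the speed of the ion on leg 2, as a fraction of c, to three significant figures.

β = 0.920

Leg 1: γ = 1/√(1 − 0.992²) = 1/√0.01594 = 7.922; τ_1 = 314.6/7.922 = 39.71 ns.
Leg 2: speed unknown; τ_2 = 507.1/γ_2.
Total proper time: 39.71 + τ_2 = 238.5, so τ_2 = 238.5 − 39.71 = 198.8 ns.
γ_2 = 507.1/198.8 = 2.551; β = √(1 − 1/γ²) = √0.8463.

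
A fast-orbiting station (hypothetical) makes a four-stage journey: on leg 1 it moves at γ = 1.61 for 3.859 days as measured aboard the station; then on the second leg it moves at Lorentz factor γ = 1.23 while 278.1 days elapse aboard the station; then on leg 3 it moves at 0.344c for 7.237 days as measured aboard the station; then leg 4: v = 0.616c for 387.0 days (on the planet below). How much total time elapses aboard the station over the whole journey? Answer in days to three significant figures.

τ = 594 days

Leg 1: 3.859 days is already measured aboard the station.
Leg 2: 278.1 days is already measured aboard the station.
Leg 3: 7.237 days is already measured aboard the station.
Leg 4: γ = 1/√(1 − 0.616²) = 1/√0.6205 = 1.269; τ_4 = 387.0/1.269 = 304.9 days.
Total: 3.859 + 278.1 + 7.237 + 304.9 days.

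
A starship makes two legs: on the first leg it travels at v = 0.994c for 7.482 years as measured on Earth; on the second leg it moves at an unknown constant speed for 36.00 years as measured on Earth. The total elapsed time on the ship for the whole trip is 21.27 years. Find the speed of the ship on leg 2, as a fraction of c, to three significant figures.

β = 0.823

Leg 1: γ = 1/√(1 − 0.994²) = 1/√0.01196 = 9.142; τ_1 = 7.482/9.142 = 0.8184 years.
Leg 2: speed unknown; τ_2 = 36.00/γ_2.
Total proper time: 0.8184 + τ_2 = 21.27, so τ_2 = 21.27 − 0.8184 = 20.45 years.
γ_2 = 36.00/20.45 = 1.760; β = √(1 − 1/γ²) = √0.6773.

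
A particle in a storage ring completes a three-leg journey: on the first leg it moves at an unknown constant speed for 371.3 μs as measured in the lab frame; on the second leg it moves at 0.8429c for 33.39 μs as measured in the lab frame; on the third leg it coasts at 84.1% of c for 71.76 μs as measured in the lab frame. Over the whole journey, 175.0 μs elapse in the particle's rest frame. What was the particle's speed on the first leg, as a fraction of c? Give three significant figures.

Leg 1: speed unknown; τ_1 = 371.3/γ_1.
Leg 2: γ = 1/√(1 − 0.8429²) = 1/√0.2895 = 1.858; τ_2 = 33.39/1.858 = 17.97 μs.
Leg 3: β = 0.841; γ = 1/√(1 − 0.841²) = 1/√0.2927 = 1.848; τ_3 = 71.76/1.848 = 38.82 μs.
Total proper time: τ_1 + 17.97 + 38.82 = 175.0, so τ_1 = 175.0 − 56.79 = 118.2 μs.
γ_1 = 371.3/118.2 = 3.141; β = √(1 − 1/γ²) = √0.8986.

β = 0.948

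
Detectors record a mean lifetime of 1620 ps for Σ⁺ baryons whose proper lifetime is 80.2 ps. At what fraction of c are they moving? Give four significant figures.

γ = Δt/τ₀ = 1620/80.2 = 20.20
β = √(1 − 1/γ²) = √(1 − 0.002451) = √0.9975

β = 0.9988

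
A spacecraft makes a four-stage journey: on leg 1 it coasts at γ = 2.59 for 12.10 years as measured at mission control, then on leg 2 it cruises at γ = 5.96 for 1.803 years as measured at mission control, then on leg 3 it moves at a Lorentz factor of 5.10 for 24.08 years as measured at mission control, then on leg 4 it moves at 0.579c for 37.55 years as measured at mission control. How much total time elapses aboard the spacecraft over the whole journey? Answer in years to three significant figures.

Leg 1: γ = 2.59; τ_1 = 12.10/2.590 = 4.672 years.
Leg 2: γ = 5.96; τ_2 = 1.803/5.960 = 0.3025 years.
Leg 3: γ = 5.10; τ_3 = 24.08/5.100 = 4.722 years.
Leg 4: γ = 1/√(1 − 0.579²) = 1/√0.6648 = 1.227; τ_4 = 37.55/1.227 = 30.62 years.
Total: 4.672 + 0.3025 + 4.722 + 30.62 years.

τ = 40.3 years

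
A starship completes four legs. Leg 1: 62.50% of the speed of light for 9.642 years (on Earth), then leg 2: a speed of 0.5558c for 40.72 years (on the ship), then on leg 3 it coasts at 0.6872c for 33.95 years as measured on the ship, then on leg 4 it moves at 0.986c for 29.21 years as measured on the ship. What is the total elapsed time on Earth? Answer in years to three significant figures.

Δt = 281 years

Leg 1: 9.642 years is already measured on Earth.
Leg 2: γ = 1/√(1 − 0.5558²) = 1/√0.6911 = 1.203; Δt_2 = 1.203 × 40.72 = 48.98 years.
Leg 3: γ = 1/√(1 − 0.6872²) = 1/√0.5278 = 1.377; Δt_3 = 1.377 × 33.95 = 46.73 years.
Leg 4: γ = 1/√(1 − 0.986²) = 1/√0.02780 = 5.997; Δt_4 = 5.997 × 29.21 = 175.2 years.
Total: 9.642 + 48.98 + 46.73 + 175.2 years.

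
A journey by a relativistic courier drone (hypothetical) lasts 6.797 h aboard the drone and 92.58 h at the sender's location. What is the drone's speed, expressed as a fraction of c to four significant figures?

The proper time is measured aboard the drone (both events occur at the drone's location); Δt is measured at the sender's location. γ = Δt/τ = 92.58/6.797 = 13.62.
β = √(1 − 1/γ²) = √(1 − 0.005390) = √0.9946

v = 0.9973c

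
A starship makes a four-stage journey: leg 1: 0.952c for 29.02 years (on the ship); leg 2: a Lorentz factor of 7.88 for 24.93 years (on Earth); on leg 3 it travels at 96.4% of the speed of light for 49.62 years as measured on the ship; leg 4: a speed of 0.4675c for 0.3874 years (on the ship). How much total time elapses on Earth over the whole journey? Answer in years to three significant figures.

Δt = 307 years

Leg 1: γ = 1/√(1 − 0.952²) = 1/√0.09370 = 3.267; Δt_1 = 3.267 × 29.02 = 94.81 years.
Leg 2: 24.93 years is already measured on Earth.
Leg 3: β = 0.964; γ = 1/√(1 − 0.964²) = 1/√0.07070 = 3.761; Δt_3 = 3.761 × 49.62 = 186.6 years.
Leg 4: γ = 1/√(1 − 0.4675²) = 1/√0.7814 = 1.131; Δt_4 = 1.131 × 0.3874 = 0.4382 years.
Total: 94.81 + 24.93 + 186.6 + 0.4382 years.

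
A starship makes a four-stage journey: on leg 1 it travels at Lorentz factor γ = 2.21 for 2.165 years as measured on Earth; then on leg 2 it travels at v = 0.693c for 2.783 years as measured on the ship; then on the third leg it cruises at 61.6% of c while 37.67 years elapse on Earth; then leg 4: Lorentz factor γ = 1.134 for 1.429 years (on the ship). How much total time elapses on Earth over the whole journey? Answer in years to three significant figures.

Δt = 45.3 years

Leg 1: 2.165 years is already measured on Earth.
Leg 2: γ = 1/√(1 − 0.693²) = 1/√0.5198 = 1.387; Δt_2 = 1.387 × 2.783 = 3.860 years.
Leg 3: 37.67 years is already measured on Earth.
Leg 4: γ = 1.134; Δt_4 = 1.134 × 1.429 = 1.620 years.
Total: 2.165 + 3.860 + 37.67 + 1.620 years.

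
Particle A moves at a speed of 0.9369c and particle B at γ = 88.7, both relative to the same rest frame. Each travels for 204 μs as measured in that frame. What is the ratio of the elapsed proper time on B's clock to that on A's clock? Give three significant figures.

A: γ = 1/√(1 − 0.9369²) = 1/√0.1222 = 2.860. B: γ = 88.7.
τ_A/τ_B = γ_B/γ_A = 88.70/2.860 = 31.01, so τ_B/τ_A = 0.03225.

τ_B/τ_A = 0.0322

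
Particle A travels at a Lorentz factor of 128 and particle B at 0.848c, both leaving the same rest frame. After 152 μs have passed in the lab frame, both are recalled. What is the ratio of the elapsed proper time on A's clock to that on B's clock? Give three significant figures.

A: γ = 128. B: γ = 1/√(1 − 0.848²) = 1/√0.2809 = 1.887.
τ_A/τ_B = γ_B/γ_A = 1.887/128.0 = 0.01474, so τ_A/τ_B = 0.01474.

τ_A/τ_B = 0.0147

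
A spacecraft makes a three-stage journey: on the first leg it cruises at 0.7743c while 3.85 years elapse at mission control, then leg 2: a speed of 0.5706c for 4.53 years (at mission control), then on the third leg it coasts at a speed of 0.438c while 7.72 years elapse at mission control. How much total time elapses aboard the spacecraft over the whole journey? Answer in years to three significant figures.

τ = 13.1 years

Leg 1: γ = 1/√(1 − 0.7743²) = 1/√0.4005 = 1.580; τ_1 = 3.85/1.580 = 2.436 years.
Leg 2: γ = 1/√(1 − 0.5706²) = 1/√0.6744 = 1.218; τ_2 = 4.53/1.218 = 3.720 years.
Leg 3: γ = 1/√(1 − 0.438²) = 1/√0.8082 = 1.112; τ_3 = 7.72/1.112 = 6.940 years.
Total: 2.436 + 3.720 + 6.940 years.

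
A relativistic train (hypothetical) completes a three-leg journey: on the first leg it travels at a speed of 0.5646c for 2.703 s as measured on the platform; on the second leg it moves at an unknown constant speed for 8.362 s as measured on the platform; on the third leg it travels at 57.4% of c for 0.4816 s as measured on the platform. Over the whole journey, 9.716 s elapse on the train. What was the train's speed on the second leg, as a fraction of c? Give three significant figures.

β = 0.530

Leg 1: γ = 1/√(1 − 0.5646²) = 1/√0.6812 = 1.212; τ_1 = 2.703/1.212 = 2.231 s.
Leg 2: speed unknown; τ_2 = 8.362/γ_2.
Leg 3: β = 0.574; γ = 1/√(1 − 0.574²) = 1/√0.6705 = 1.221; τ_3 = 0.4816/1.221 = 0.3944 s.
Total proper time: 2.231 + τ_2 + 0.3944 = 9.716, so τ_2 = 9.716 − 2.625 = 7.091 s.
γ_2 = 8.362/7.091 = 1.179; β = √(1 − 1/γ²) = √0.2810.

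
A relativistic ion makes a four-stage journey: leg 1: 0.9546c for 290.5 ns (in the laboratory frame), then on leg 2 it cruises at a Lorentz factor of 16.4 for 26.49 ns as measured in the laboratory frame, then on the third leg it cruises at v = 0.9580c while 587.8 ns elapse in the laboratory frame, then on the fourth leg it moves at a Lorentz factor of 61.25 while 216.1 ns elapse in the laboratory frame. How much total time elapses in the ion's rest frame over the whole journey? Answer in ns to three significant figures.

τ = 260 ns

Leg 1: γ = 1/√(1 − 0.9546²) = 1/√0.08874 = 3.357; τ_1 = 290.5/3.357 = 86.54 ns.
Leg 2: γ = 16.4; τ_2 = 26.49/16.40 = 1.615 ns.
Leg 3: γ = 1/√(1 − 0.9580²) = 1/√0.08224 = 3.487; τ_3 = 587.8/3.487 = 168.6 ns.
Leg 4: γ = 61.25; τ_4 = 216.1/61.25 = 3.528 ns.
Total: 86.54 + 1.615 + 168.6 + 3.528 ns.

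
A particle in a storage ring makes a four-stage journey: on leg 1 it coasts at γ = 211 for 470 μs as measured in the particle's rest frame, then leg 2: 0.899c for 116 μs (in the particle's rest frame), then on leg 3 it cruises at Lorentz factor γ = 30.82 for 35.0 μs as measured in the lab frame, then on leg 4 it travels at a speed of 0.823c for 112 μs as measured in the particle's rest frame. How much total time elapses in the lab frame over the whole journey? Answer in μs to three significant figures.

Leg 1: γ = 211; Δt_1 = 211.0 × 470 = 9.917×10⁴ μs.
Leg 2: γ = 1/√(1 − 0.899²) = 1/√0.1918 = 2.283; Δt_2 = 2.283 × 116 = 264.9 μs.
Leg 3: 35.0 μs is already measured in the lab frame.
Leg 4: γ = 1/√(1 − 0.823²) = 1/√0.3227 = 1.760; Δt_4 = 1.760 × 112 = 197.2 μs.
Total: 9.917×10⁴ + 264.9 + 35.00 + 197.2 μs.

Δt = 9.97×10⁴ μs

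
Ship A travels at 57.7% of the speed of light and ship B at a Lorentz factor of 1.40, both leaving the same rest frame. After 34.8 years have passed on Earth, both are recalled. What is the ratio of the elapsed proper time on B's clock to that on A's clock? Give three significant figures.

A: β = 0.577; γ = 1/√(1 − 0.577²) = 1/√0.6671 = 1.224. B: γ = 1.40.
τ_A/τ_B = γ_B/γ_A = 1.400/1.224 = 1.143, so τ_B/τ_A = 0.8746.

τ_B/τ_A = 0.875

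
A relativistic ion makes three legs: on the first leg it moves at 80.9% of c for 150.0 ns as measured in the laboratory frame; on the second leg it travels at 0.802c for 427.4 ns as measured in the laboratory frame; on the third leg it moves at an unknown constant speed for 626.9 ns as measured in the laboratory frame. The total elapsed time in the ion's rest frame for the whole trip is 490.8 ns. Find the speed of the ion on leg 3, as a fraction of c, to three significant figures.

Leg 1: β = 0.809; γ = 1/√(1 − 0.809²) = 1/√0.3455 = 1.701; τ_1 = 150.0/1.701 = 88.17 ns.
Leg 2: γ = 1/√(1 − 0.802²) = 1/√0.3568 = 1.674; τ_2 = 427.4/1.674 = 255.3 ns.
Leg 3: speed unknown; τ_3 = 626.9/γ_3.
Total proper time: 88.17 + 255.3 + τ_3 = 490.8, so τ_3 = 490.8 − 343.5 = 147.3 ns.
γ_3 = 626.9/147.3 = 4.255; β = √(1 − 1/γ²) = √0.9448.

β = 0.972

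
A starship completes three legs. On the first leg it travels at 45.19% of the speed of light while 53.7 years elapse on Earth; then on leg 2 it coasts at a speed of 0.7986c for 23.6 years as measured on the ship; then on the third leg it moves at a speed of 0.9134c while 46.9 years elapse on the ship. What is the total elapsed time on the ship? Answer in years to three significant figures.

Leg 1: β = 0.4519; γ = 1/√(1 − 0.4519²) = 1/√0.7958 = 1.121; τ_1 = 53.7/1.121 = 47.90 years.
Leg 2: 23.6 years is already measured on the ship.
Leg 3: 46.9 years is already measured on the ship.
Total: 47.90 + 23.60 + 46.90 years.

τ = 118 years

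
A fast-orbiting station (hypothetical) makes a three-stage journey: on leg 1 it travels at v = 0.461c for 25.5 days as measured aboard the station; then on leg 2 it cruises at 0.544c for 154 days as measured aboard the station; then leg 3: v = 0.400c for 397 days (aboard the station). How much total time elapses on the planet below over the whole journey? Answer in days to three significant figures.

Leg 1: γ = 1/√(1 − 0.461²) = 1/√0.7875 = 1.127; Δt_1 = 1.127 × 25.5 = 28.74 days.
Leg 2: γ = 1/√(1 − 0.544²) = 1/√0.7041 = 1.192; Δt_2 = 1.192 × 154 = 183.5 days.
Leg 3: γ = 1/√(1 − 0.400²) = 1/√0.8400 = 1.091; Δt_3 = 1.091 × 397 = 433.2 days.
Total: 28.74 + 183.5 + 433.2 days.

Δt = 645 days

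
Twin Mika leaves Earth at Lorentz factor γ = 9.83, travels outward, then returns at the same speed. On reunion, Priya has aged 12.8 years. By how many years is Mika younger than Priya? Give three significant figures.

Δt − τ = 11.5 years

γ = 9.83
Mika's elapsed proper time: τ = 12.8/9.830 = 1.302 years.
Age gap = Δt − τ = 12.8 − 1.302 years.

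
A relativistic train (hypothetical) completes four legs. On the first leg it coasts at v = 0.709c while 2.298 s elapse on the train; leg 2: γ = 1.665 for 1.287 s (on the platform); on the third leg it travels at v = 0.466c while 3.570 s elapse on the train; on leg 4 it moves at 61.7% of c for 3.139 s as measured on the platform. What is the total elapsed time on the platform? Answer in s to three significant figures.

Leg 1: γ = 1/√(1 − 0.709²) = 1/√0.4973 = 1.418; Δt_1 = 1.418 × 2.298 = 3.259 s.
Leg 2: 1.287 s is already measured on the platform.
Leg 3: γ = 1/√(1 − 0.466²) = 1/√0.7828 = 1.130; Δt_3 = 1.130 × 3.570 = 4.035 s.
Leg 4: 3.139 s is already measured on the platform.
Total: 3.259 + 1.287 + 4.035 + 3.139 s.

Δt = 11.7 s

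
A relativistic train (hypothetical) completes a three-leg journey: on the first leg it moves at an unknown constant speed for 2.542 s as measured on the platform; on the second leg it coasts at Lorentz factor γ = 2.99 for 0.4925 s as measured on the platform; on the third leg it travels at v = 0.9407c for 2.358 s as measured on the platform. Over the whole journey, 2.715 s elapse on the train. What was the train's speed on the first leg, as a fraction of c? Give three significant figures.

β = 0.725

Leg 1: speed unknown; τ_1 = 2.542/γ_1.
Leg 2: γ = 2.99; τ_2 = 0.4925/2.990 = 0.1647 s.
Leg 3: γ = 1/√(1 − 0.9407²) = 1/√0.1151 = 2.948; τ_3 = 2.358/2.948 = 0.7999 s.
Total proper time: τ_1 + 0.1647 + 0.7999 = 2.715, so τ_1 = 2.715 − 0.9646 = 1.750 s.
γ_1 = 2.542/1.750 = 1.452; β = √(1 − 1/γ²) = √0.5259.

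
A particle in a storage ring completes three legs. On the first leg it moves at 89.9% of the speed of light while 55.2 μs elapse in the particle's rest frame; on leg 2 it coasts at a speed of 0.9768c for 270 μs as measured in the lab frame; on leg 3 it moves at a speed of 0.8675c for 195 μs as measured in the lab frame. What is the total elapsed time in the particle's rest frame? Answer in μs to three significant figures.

Leg 1: 55.2 μs is already measured in the particle's rest frame.
Leg 2: γ = 1/√(1 − 0.9768²) = 1/√0.04586 = 4.670; τ_2 = 270/4.670 = 57.82 μs.
Leg 3: γ = 1/√(1 − 0.8675²) = 1/√0.2474 = 2.010; τ_3 = 195/2.010 = 97.00 μs.
Total: 55.20 + 57.82 + 97.00 μs.

τ = 210 μs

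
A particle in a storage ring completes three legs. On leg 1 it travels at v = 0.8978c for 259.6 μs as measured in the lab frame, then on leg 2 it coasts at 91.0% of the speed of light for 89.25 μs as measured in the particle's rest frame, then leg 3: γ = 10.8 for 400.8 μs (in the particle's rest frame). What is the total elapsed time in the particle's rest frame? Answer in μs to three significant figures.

τ = 604 μs

Leg 1: γ = 1/√(1 − 0.8978²) = 1/√0.1940 = 2.271; τ_1 = 259.6/2.271 = 114.3 μs.
Leg 2: 89.25 μs is already measured in the particle's rest frame.
Leg 3: 400.8 μs is already measured in the particle's rest frame.
Total: 114.3 + 89.25 + 400.8 μs.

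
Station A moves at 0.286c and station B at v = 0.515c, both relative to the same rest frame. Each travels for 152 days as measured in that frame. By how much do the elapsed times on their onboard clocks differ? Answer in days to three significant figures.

|τ_A − τ_B| = 15.4 days

A: γ = 1/√(1 − 0.286²) = 1/√0.9182 = 1.044; τ_A = 152/1.044 = 145.7 days.
B: γ = 1/√(1 − 0.515²) = 1/√0.7348 = 1.167; τ_B = 152/1.167 = 130.3 days.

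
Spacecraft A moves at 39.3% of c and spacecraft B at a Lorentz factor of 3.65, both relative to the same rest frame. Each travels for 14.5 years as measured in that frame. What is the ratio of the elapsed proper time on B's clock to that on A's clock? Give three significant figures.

τ_B/τ_A = 0.298

A: β = 0.393; γ = 1/√(1 − 0.393²) = 1/√0.8456 = 1.088. B: γ = 3.65.
τ_A/τ_B = γ_B/γ_A = 3.650/1.088 = 3.356, so τ_B/τ_A = 0.2979.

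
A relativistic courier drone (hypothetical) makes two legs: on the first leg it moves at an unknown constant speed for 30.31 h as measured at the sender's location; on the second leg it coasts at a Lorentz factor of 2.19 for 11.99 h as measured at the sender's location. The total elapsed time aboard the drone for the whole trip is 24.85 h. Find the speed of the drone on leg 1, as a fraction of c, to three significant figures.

β = 0.769

Leg 1: speed unknown; τ_1 = 30.31/γ_1.
Leg 2: γ = 2.19; τ_2 = 11.99/2.190 = 5.475 h.
Total proper time: τ_1 + 5.475 = 24.85, so τ_1 = 24.85 − 5.475 = 19.38 h.
γ_1 = 30.31/19.38 = 1.564; β = √(1 − 1/γ²) = √0.5914.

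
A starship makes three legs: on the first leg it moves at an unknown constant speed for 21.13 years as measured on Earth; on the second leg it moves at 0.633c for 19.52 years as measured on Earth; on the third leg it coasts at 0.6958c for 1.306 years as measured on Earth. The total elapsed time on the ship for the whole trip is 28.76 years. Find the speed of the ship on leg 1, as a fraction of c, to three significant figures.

β = 0.799

Leg 1: speed unknown; τ_1 = 21.13/γ_1.
Leg 2: γ = 1/√(1 − 0.633²) = 1/√0.5993 = 1.292; τ_2 = 19.52/1.292 = 15.11 years.
Leg 3: γ = 1/√(1 − 0.6958²) = 1/√0.5159 = 1.392; τ_3 = 1.306/1.392 = 0.9380 years.
Total proper time: τ_1 + 15.11 + 0.9380 = 28.76, so τ_1 = 28.76 − 16.05 = 12.71 years.
γ_1 = 21.13/12.71 = 1.662; β = √(1 − 1/γ²) = √0.6381.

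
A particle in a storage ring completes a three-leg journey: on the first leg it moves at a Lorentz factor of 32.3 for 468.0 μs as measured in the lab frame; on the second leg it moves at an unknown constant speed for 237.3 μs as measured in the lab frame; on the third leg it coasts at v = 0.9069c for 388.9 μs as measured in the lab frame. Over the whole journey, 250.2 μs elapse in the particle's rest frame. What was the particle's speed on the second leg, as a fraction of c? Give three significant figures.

Leg 1: γ = 32.3; τ_1 = 468.0/32.30 = 14.49 μs.
Leg 2: speed unknown; τ_2 = 237.3/γ_2.
Leg 3: γ = 1/√(1 − 0.9069²) = 1/√0.1775 = 2.373; τ_3 = 388.9/2.373 = 163.9 μs.
Total proper time: 14.49 + τ_2 + 163.9 = 250.2, so τ_2 = 250.2 − 178.4 = 71.85 μs.
γ_2 = 237.3/71.85 = 3.303; β = √(1 − 1/γ²) = √0.9083.

β = 0.953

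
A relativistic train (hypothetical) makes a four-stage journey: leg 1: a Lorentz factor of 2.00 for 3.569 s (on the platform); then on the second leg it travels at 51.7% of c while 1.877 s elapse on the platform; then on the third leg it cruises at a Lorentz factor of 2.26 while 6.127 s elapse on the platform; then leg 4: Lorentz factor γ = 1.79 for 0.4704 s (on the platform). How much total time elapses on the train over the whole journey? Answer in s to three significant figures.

τ = 6.37 s

Leg 1: γ = 2.00; τ_1 = 3.569/2.000 = 1.785 s.
Leg 2: β = 0.517; γ = 1/√(1 − 0.517²) = 1/√0.7327 = 1.168; τ_2 = 1.877/1.168 = 1.607 s.
Leg 3: γ = 2.26; τ_3 = 6.127/2.260 = 2.711 s.
Leg 4: γ = 1.79; τ_4 = 0.4704/1.790 = 0.2628 s.
Total: 1.785 + 1.607 + 2.711 + 0.2628 s.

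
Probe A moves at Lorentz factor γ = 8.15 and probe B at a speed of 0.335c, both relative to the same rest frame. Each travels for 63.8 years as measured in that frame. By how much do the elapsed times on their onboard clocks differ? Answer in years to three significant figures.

|τ_A − τ_B| = 52.3 years

A: γ = 8.15; τ_A = 63.8/8.150 = 7.828 years.
B: γ = 1/√(1 − 0.335²) = 1/√0.8878 = 1.061; τ_B = 63.8/1.061 = 60.11 years.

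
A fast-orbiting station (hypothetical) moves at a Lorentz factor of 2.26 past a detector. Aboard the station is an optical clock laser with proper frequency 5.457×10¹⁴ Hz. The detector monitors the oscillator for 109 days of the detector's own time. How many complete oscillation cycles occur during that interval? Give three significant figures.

N = 2.27×10²¹

γ = 2.26
During 109 days of lab time, the oscillator's proper time advances by τ = Δt/γ = 109/2.260 = 48.23 days = 4.167×10⁶ s.
N = f × τ = 5.457×10¹⁴ × 4.167×10⁶ = 2.274×10²¹.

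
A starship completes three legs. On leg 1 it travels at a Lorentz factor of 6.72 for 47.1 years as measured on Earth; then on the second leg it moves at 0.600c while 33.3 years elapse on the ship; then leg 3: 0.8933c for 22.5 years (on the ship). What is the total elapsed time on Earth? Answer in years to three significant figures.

Δt = 139 years

Leg 1: 47.1 years is already measured on Earth.
Leg 2: γ = 1/√(1 − 0.600²) = 5/4 = 1.250; Δt_2 = 1.250 × 33.3 = 41.62 years.
Leg 3: γ = 1/√(1 − 0.8933²) = 1/√0.2020 = 2.225; Δt_3 = 2.225 × 22.5 = 50.06 years.
Total: 47.10 + 41.62 + 50.06 years.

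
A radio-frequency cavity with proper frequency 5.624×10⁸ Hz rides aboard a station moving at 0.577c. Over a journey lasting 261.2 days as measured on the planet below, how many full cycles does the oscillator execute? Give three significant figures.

N = 1.04×10¹⁶

γ = 1/√(1 − 0.577²) = 1/√0.6671 = 1.224
The oscillator's own cycle count is N = f × τ where τ is the proper time aboard the station. τ = Δt/γ = 261.2/1.224 = 213.3 days = 1.843×10⁷ s.
N = 5.624×10⁸ × 1.843×10⁷ = 1.037×10¹⁶.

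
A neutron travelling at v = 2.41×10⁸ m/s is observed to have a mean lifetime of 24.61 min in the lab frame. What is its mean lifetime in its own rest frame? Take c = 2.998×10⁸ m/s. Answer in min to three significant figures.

β = 2.41×10⁸/2.998×10⁸ = 0.8039; γ = 1/√(1 − 0.8039²) = 1.681
The lab-frame lifetime is the dilated interval; the proper lifetime is τ₀ = Δt/γ = 24.61/1.681 min.

τ₀ = 14.6 min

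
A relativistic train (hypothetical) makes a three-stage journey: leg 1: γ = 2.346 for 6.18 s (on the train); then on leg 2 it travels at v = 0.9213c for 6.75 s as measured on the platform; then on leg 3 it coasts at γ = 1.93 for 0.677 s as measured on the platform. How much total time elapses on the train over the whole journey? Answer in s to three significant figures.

Leg 1: 6.18 s is already measured on the train.
Leg 2: γ = 1/√(1 − 0.9213²) = 1/√0.1512 = 2.572; τ_2 = 6.75/2.572 = 2.625 s.
Leg 3: γ = 1.93; τ_3 = 0.677/1.930 = 0.3508 s.
Total: 6.180 + 2.625 + 0.3508 s.

τ = 9.16 s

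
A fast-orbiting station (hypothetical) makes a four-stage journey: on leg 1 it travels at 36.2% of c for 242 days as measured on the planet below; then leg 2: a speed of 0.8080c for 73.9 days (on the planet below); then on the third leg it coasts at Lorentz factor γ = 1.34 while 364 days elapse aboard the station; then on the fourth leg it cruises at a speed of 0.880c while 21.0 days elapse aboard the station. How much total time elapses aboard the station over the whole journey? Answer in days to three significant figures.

Leg 1: β = 0.362; γ = 1/√(1 − 0.362²) = 1/√0.8690 = 1.073; τ_1 = 242/1.073 = 225.6 days.
Leg 2: γ = 1/√(1 − 0.8080²) = 1/√0.3471 = 1.697; τ_2 = 73.9/1.697 = 43.54 days.
Leg 3: 364 days is already measured aboard the station.
Leg 4: 21.0 days is already measured aboard the station.
Total: 225.6 + 43.54 + 364.0 + 21.00 days.

τ = 654 days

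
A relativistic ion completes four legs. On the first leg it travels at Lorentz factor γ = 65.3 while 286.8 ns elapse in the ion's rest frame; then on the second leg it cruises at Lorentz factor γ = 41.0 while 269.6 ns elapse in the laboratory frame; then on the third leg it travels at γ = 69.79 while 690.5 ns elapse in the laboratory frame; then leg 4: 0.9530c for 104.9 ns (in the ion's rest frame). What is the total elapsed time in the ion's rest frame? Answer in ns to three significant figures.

τ = 408 ns

Leg 1: 286.8 ns is already measured in the ion's rest frame.
Leg 2: γ = 41.0; τ_2 = 269.6/41.00 = 6.576 ns.
Leg 3: γ = 69.79; τ_3 = 690.5/69.79 = 9.894 ns.
Leg 4: 104.9 ns is already measured in the ion's rest frame.
Total: 286.8 + 6.576 + 9.894 + 104.9 ns.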